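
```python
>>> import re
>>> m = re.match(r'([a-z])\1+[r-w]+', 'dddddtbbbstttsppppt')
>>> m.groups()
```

After group 1 captures some text, `\1` only succeeds where that same text appears again.
`re.match` won't scan ahead — the pattern has to work from the very first character.
The match spans [0:6] → 'dddddt'.
Captured: group 1 = 'd'.

('d',)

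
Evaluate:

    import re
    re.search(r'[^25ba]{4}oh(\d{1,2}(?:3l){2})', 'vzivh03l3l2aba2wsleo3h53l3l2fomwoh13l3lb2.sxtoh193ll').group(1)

The pattern matches exactly 4 of any character except [25ba], then a literal 'o', then a literal 'h'; then 1 to 2 of a digit, then the literal '3l' repeated 2 times (captured).
`re.search` scans for the first position where the pattern succeeds.
The match spans [28:39] → 'fomwoh13l3l'.
Captured: group 1 = '13l3l'.

'13l3l'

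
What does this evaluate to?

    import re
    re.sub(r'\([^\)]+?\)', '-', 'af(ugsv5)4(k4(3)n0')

Matches: at [2:9] → '(ugsv5)'; at [10:16] → '(k4(3)'.
Each match is replaced by '-'.

'af-4-n0'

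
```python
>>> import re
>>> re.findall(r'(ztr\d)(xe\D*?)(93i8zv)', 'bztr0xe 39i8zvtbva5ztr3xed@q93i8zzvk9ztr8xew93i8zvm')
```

[('ztr8', 'xew', '93i8zv')]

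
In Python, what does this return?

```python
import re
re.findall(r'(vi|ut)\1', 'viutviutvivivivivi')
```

['vi', 'vi']

A backreference is literal: `\1` must see the identical characters the first group matched.
`findall` collects group 1 from each match (2 total).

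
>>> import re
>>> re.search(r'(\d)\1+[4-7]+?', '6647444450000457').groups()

The match spans [0:3] → '664'.
Captured: group 1 = '6'.

('6',)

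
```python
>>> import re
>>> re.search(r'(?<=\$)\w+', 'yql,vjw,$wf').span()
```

(9, 11)

The `(?=…)`/`(?<=…)` assertion just peeks at neighbouring text; it doesn't advance the match position.
`re.search` scans for the first position where the pattern succeeds.
The match spans [9:11] → 'wf'.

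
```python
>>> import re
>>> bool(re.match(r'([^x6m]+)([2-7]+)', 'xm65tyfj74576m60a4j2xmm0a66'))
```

False

This matches one or more of any character except [x6m] (captured); then one or more of a character in [2-7] (captured).
With `match`, the pattern is implicitly anchored at the beginning.
Here the pattern fails at index 0, so the call returns None, and `bool(None)` is False.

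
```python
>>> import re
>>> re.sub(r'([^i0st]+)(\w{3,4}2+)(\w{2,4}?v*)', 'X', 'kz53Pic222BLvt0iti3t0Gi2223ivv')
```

Lazy quantifiers expand one character at a time until the remainder of the pattern can match.
`sub` substitutes 'X' at each match site.

'Xt0itiX'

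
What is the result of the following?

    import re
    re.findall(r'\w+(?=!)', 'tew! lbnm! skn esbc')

The `(?=…)`/`(?<=…)` assertion just peeks at neighbouring text; it doesn't advance the match position.
Scanning left to right: at [0:3] → 'tew'; at [5:9] → 'lbnm'.
`findall` yields the raw match text (2 of them) because the pattern has no groups.

['tew', 'lbnm']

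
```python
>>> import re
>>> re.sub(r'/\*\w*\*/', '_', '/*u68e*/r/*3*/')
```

'_r_'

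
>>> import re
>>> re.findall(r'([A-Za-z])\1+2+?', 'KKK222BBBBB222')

['K', 'B']

The backreference `\1` re-matches whatever the first group consumed, character for character.
Because there's exactly one group, `findall` drops the full match and keeps group 1 from each hit.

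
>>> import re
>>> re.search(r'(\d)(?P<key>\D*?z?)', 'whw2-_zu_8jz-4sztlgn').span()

Pattern: a digit (captured); then zero or more of a non-digit (lazy), then optionally the literal 'z' (captured as 'key').
Lazy quantifiers expand one character at a time until the remainder of the pattern can match.
`re.search` tries every starting position until one works.
The match spans [3:4] → '2'.
Captured: group 1 = '2', group 2 = ''.

(3, 4)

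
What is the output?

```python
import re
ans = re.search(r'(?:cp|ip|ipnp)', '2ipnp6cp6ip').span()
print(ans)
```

(1, 3)

Branches in `(...|...)` are attempted left-to-right; the first branch that allows the whole pattern to succeed is taken.
The match spans [1:3] → 'ip'.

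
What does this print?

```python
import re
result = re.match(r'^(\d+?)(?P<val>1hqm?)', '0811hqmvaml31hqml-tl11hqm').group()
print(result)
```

`match` is anchored at position 0; if the pattern doesn't fit there, it returns None.
The match spans [0:7] → '0811hqm'.

0811hqm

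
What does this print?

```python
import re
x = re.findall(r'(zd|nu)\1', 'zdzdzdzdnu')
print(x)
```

['zd', 'zd']

`\1` has to match the exact text group 1 already captured.
Walking the string: at [0:4] match 'zdzd', group 1 = 'zd'; at [4:8] match 'zdzd', group 1 = 'zd'.
With a single group, `findall` returns only what that group captured — 2 items.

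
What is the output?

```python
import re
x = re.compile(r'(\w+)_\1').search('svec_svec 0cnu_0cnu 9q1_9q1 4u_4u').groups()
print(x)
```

('svec',)

The match spans [0:9] → 'svec_svec'.
Captured: group 1 = 'svec'.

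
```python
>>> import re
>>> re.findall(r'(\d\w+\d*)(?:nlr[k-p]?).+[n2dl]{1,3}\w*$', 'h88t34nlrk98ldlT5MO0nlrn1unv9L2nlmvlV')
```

Pattern: a digit, then one or more of a word character, then zero or more of a digit (captured); then the literal 'nlr', then optionally a character in [k-p] (non-capturing group); then one or more of any character, then 1 to 3 of one of [n2dl], then zero or more of a word character; then anchored at the end.
Because there's exactly one group, `findall` drops the full match and keeps group 1 from the one hit.

['88t34nlrk98ldlT5MO0']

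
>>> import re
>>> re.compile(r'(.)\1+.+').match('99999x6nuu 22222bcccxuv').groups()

('9',)

The backreference `\1` re-matches whatever the first group consumed, character for character.
`re.match` only tries the pattern at the start of the string.
The match spans [0:23] → '99999x6nuu 22222bcccxuv'.
Captured: group 1 = '9'.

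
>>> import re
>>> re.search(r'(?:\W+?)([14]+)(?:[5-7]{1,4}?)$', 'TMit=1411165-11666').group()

'-11666'

The pattern matches one or more of a non-word character (lazy) (non-capturing group); then one or more of one of [14] (captured); then 1 to 4 of a character in [5-7] (lazy) (non-capturing group); then anchored at the end.
The match spans [12:18] → '-11666'.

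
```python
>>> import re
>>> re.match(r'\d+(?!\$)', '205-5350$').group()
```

`match` is anchored at position 0; if the pattern doesn't fit there, it returns None.
The match spans [0:3] → '205'.

'205'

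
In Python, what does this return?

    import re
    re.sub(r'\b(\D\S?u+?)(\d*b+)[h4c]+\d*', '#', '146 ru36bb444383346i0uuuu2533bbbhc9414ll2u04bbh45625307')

This matches a word boundary (`\b`, zero-width); then a non-digit, then optionally a non-whitespace character, then one or more of the literal 'u' (lazy) (captured); then zero or more of a digit, then one or more of the literal 'b' (captured); then one or more of one of [h4c], then zero or more of a digit.
Matches: at [3:19] → ' ru36bb444383346'.
Each match is replaced by '#'.

'146#i0uuuu2533bbbhc9414ll2u04bbh45625307'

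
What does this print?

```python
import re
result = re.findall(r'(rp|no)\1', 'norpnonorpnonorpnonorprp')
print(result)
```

A backreference is literal: `\1` must see the identical characters the first group matched.
`findall` collects group 1 from each match (4 total).

['no', 'no', 'no', 'rp']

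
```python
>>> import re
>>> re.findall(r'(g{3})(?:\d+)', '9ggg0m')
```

The pattern matches exactly 3 of a literal 'g' (captured); then one or more of a digit (non-capturing group).
Matches: at [1:5] match 'ggg0', group 1 = 'ggg'.
With a single group, `findall` returns only what that group captured — 1 item.

['ggg']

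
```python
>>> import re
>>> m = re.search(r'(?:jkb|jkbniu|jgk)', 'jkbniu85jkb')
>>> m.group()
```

Alternation isn't longest-match — the leftmost alternative that fits at this position is chosen.
The match spans [0:3] → 'jkb'.

'jkb'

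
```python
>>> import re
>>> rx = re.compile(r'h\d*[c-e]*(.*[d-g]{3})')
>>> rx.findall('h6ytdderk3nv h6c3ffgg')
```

['ytdderk3nv h6c3ffgg']

Pattern: the literal 'h', then zero or more of a digit, then zero or more of a character in [c-e]; then zero or more of any character, then exactly 3 of a character in [d-g] (captured).
Matches: at [0:21] match 'h6ytdderk3nv h6c3ffgg', group 1 = 'ytdderk3nv h6c3ffgg'.
With a single group, `findall` returns only what that group captured — 1 item.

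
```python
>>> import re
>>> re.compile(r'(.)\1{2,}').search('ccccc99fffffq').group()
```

After group 1 captures some text, `\1` only succeeds where that same text appears again.
The match spans [0:5] → 'ccccc'.

'ccccc'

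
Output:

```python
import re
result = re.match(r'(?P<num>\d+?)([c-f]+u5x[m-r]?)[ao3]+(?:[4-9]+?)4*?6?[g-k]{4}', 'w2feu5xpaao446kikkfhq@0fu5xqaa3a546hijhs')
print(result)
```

This matches one or more of a digit (lazy) (captured as 'num'); then one or more of a character in [c-f], then the literal 'u5x', then optionally a character in [m-r] (captured); then one or more of one of [ao3]; then one or more of a character in [4-9] (lazy) (non-capturing group); then zero or more of a literal '4' (lazy), then optionally a literal '6', then exactly 4 of a character in [g-k].
`re.match` only tries the pattern at the start of the string.
Here position 0 doesn't satisfy it, so the call returns None.

None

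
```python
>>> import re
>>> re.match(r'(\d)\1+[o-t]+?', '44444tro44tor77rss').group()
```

A backreference is literal: `\1` must see the identical characters the first group matched.
With `match`, the pattern is implicitly anchored at the beginning.
The match spans [0:6] → '44444t'.
Captured: group 1 = '4'.

'44444t'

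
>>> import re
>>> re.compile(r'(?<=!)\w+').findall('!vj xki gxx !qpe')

['vj', 'qpe']

Because the assertion is zero-width, the text it checks is not consumed and won't appear in the result.
Matches: at [1:3] → 'vj'; at [13:16] → 'qpe'.
No capturing groups, so `findall` returns the 2 full match strings.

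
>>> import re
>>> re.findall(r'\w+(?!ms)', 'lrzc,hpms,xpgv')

['lrzc', 'hpms', 'xpgv']

The negative lookaround is zero-width — it rules out positions where the adjacent text would match, without consuming anything.
Walking the string: at [0:4] → 'lrzc'; at [5:9] → 'hpms'; at [10:14] → 'xpgv'.
Since nothing is captured, `findall` lists the 3 matched substrings directly.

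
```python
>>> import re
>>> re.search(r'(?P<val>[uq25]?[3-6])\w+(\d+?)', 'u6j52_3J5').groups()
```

The pattern matches optionally one of [uq25], then a character in [3-6] (captured as 'val'); then one or more of a word character; then one or more of a digit (lazy) (captured).
`re.search` scans for the first position where the pattern succeeds.
The match spans [0:9] → 'u6j52_3J5'.
Captured: group 1 = 'u6', group 2 = '5'.

('u6', '5')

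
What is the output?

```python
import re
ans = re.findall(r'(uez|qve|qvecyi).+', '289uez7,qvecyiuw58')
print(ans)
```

['uez']

One capturing group, so `findall` returns just the captured substring from the one match — 1 in all.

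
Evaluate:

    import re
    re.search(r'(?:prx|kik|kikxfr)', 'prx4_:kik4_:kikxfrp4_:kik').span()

(0, 3)

The match spans [0:3] → 'prx'.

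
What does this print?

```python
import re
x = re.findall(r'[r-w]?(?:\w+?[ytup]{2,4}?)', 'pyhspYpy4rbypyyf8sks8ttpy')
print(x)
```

['pyhspYpy', '4rbyp', 'yyf8sks8tt']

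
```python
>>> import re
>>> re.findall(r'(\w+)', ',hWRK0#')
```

['hWRK0']

This matches one or more of a word character (captured).
Walking the string: at [1:6] match 'hWRK0', group 1 = 'hWRK0'.
With a single group, `findall` returns only what that group captured — 1 item.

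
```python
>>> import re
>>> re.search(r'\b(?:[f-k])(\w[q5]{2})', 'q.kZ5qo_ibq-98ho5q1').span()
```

The match spans [2:6] → 'kZ5q'.

(2, 6)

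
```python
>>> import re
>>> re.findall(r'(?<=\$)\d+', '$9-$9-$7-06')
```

['9', '9', '7']

Because the assertion is zero-width, the text it checks is not consumed and won't appear in the result.
With no groups in the pattern, `findall` gives back each whole match — 3 here.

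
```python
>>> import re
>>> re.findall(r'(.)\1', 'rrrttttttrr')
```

['r', 't', 't', 't', 'r']

A backreference is literal: `\1` must see the identical characters the first group matched.
Walking the string: at [0:2] match 'rr', group 1 = 'r'; at [3:5] match 'tt', group 1 = 't'; at [5:7] match 'tt', group 1 = 't'; at [7:9] match 'tt', group 1 = 't'; at [9:11] match 'rr', group 1 = 'r'.
One capturing group, so `findall` returns just the captured substring from each match — 5 in all.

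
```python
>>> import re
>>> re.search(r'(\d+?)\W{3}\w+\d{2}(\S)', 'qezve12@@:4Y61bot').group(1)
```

'12'

The match spans [5:15] → '12@@:4Y61b'.
Captured: group 1 = '12', group 2 = 'b'.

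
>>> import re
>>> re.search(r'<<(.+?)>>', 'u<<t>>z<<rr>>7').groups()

('t',)

`re.search` tries every starting position until one works.
The match spans [1:6] → '<<t>>'.
Captured: group 1 = 't'.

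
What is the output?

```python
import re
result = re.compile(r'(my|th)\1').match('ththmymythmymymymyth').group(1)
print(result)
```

A backreference is literal: `\1` must see the identical characters the first group matched.
`match` is anchored at position 0; if the pattern doesn't fit there, it returns None.
The match spans [0:4] → 'thth'.
Captured: group 1 = 'th'.

th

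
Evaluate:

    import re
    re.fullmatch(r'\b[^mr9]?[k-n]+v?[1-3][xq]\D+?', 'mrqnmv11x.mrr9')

None

The pattern matches a word boundary (`\b`, zero-width); then optionally any character except [mr9], then one or more of a character in [k-n], then optionally a literal 'v'; then a character in [1-3], then one of [xq], then one or more of a non-digit (lazy).
`re.fullmatch` is like wrapping the pattern in `^…$` (in single-line mode).
Here the string isn't matched end-to-end, so the call returns None.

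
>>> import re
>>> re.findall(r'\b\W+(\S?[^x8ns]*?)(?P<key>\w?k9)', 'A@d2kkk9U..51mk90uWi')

[('d2k', 'kk9'), ('51', 'mk9')]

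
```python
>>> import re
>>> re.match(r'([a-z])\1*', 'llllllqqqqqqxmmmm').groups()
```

The backreference `\1` re-matches whatever the first group consumed, character for character.
`re.match` only tries the pattern at the start of the string.
The match spans [0:6] → 'llllll'.
Captured: group 1 = 'l'.

('l',)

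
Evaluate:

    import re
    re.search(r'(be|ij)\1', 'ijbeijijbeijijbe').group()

'ijij'

`\1` has to match the exact text group 1 already captured.
Unlike `match`, `search` isn't anchored — it looks for the pattern anywhere in the string.
The match spans [4:8] → 'ijij'.
Captured: group 1 = 'ij'.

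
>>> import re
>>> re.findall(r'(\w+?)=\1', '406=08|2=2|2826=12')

The backreference `\1` re-matches whatever the first group consumed, character for character.
With a single group, `findall` returns only what that group captured — 1 item.

['2']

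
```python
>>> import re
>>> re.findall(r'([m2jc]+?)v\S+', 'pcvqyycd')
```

This matches one or more of one of [m2jc] (lazy) (captured); then a literal 'v', then one or more of a non-whitespace character.
Scanning left to right: at [1:8] match 'cvqyycd', group 1 = 'c'.
One capturing group, so `findall` returns just the captured substring from the one match — 1 in all.

['c']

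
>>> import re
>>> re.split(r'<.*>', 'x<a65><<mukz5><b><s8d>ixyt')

['x', 'ixyt']

Matches to split on: at [1:22] → '<a65><<mukz5><b><s8d>'.
Splitting on the pattern gives 2 pieces.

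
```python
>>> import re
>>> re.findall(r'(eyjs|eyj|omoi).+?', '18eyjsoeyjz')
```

['eyjs', 'eyj']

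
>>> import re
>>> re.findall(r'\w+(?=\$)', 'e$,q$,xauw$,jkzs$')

['e', 'q', 'xauw', 'jkzs']

Lookahead/lookbehind check context without consuming it, so the matched span excludes the asserted characters.
Scanning left to right: at [0:1] → 'e'; at [3:4] → 'q'; at [6:10] → 'xauw'; at [12:16] → 'jkzs'.
With no groups in the pattern, `findall` gives back each whole match — 4 here.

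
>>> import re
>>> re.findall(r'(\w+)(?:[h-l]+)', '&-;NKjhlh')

['NKjhl']

The pattern matches one or more of a word character (captured); then one or more of a character in [h-l] (non-capturing group).
Matches: at [3:9] match 'NKjhlh', group 1 = 'NKjhl'.
`findall` collects group 1 from the one match (1 total).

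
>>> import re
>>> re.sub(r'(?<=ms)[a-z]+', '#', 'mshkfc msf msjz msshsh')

The `(?=…)`/`(?<=…)` assertion just peeks at neighbouring text; it doesn't advance the match position.
Matches: at [2:6] → 'hkfc'; at [9:10] → 'f'; at [13:15] → 'jz'; at [18:22] → 'shsh'.
Every occurrence is swapped for '#'.

'ms# ms# ms# ms#'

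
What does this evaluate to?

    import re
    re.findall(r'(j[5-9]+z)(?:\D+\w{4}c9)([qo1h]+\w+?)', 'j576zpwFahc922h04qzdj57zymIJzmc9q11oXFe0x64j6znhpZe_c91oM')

This matches the literal 'j', then one or more of a character in [5-9], then the literal 'z' (captured); then one or more of a non-digit, then exactly 4 of a word character, then the literal 'c9' (non-capturing group); then one or more of one of [qo1h], then one or more of a word character (lazy) (captured).
Because the quantifier is non-greedy, it stops expanding at the earliest point where the rest of the pattern can succeed.
Matches: at [20:37] match 'j57zymIJzmc9q11oX', groups = ('j57z', 'q11oX'); at [43:57] match 'j6znhpZe_c91oM', groups = ('j6z', '1oM').
2 groups means each result is a tuple of 2 captured strings — 2 here.

[('j57z', 'q11oX'), ('j6z', '1oM')]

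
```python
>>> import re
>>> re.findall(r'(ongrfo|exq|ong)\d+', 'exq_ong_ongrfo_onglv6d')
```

[]

Because there's exactly one group, `findall` drops the full match and keeps group 1 from each hit.
Nothing in the string satisfies the pattern, so the list is empty.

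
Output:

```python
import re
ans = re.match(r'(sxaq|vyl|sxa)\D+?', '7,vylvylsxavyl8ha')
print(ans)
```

None

`match` is anchored at position 0; if the pattern doesn't fit there, it returns None.
Here the pattern fails at index 0, so the call returns None.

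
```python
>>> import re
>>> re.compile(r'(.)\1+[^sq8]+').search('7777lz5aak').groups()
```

A backreference is literal: `\1` must see the identical characters the first group matched.
`re.search` tries every starting position until one works.
The match spans [0:10] → '7777lz5aak'.
Captured: group 1 = '7'.

('7',)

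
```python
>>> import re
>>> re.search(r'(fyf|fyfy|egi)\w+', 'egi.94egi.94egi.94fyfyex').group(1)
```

'fyf'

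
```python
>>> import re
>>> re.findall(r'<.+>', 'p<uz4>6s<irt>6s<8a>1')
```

Walking the string: at [1:19] → '<uz4>6s<irt>6s<8a>'.
With no groups in the pattern, `findall` gives back each whole match — 1 here.

['<uz4>6s<irt>6s<8a>']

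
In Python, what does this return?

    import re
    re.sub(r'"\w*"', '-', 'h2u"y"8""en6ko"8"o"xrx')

Matches: at [3:6] → '"y"'; at [7:9] → '""'; at [14:17] → '"8"'.
`sub` substitutes '-' at each match site.

'h2u-8-en6ko-o"xrx'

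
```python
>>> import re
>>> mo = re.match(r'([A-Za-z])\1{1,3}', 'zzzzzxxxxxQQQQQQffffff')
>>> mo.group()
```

`re.match` only tries the pattern at the start of the string.
The match spans [0:4] → 'zzzz'.

'zzzz'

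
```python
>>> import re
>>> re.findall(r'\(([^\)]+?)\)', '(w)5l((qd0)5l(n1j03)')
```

['w', '(qd0', 'n1j03']

Scanning left to right: at [0:3] match '(w)', group 1 = 'w'; at [5:11] match '((qd0)', group 1 = '(qd0'; at [13:20] match '(n1j03)', group 1 = 'n1j03'.
One capturing group, so `findall` returns just the captured substring from each match — 3 in all.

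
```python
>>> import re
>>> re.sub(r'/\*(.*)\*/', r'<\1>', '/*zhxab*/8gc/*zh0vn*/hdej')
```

'<zhxab*/8gc/*zh0vn>hdej'

Matches: at [0:21] → '/*zhxab*/8gc/*zh0vn*/'.
The replacement refers to a captured group, so each match is rewritten using its own captured text.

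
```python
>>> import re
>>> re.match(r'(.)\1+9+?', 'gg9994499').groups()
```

The match spans [0:3] → 'gg9'.
Captured: group 1 = 'g'.

('g',)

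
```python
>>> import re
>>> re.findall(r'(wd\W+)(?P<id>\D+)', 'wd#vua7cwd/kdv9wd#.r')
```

Pattern: the literal 'wd', then one or more of a non-word character (captured); then one or more of a non-digit (captured as 'id').
With 2 capturing groups, `findall` returns a 2-tuple per match.

[('wd#', 'vua'), ('wd/', 'kdv'), ('wd#.', 'r')]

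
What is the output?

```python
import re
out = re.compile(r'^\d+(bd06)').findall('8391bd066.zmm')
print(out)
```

['bd06']

This matches anchored at the start of the string; then one or more of a digit; then the literal 'bd', then the literal '06' (captured).
Scanning left to right: at [0:8] match '8391bd06', group 1 = 'bd06'.
One capturing group, so `findall` returns just the captured substring from the one match — 1 in all.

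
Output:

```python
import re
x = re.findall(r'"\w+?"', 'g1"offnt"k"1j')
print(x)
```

['"offnt"']

No capturing groups, so `findall` returns the 1 full match string.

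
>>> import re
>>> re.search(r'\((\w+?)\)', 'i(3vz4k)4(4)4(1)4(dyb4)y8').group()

'(3vz4k)'

The match spans [1:8] → '(3vz4k)'.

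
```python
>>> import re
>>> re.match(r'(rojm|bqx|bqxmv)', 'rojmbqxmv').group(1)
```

'rojm'

`re.match` only tries the pattern at the start of the string.
The match spans [0:4] → 'rojm'.
Captured: group 1 = 'rojm'.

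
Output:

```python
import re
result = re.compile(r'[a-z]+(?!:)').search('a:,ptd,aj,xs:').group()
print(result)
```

Because the assertion is negative and zero-width, positions next to the forbidden text are skipped.
`re.search` scans for the first position where the pattern succeeds.
The match spans [3:6] → 'ptd'.

ptd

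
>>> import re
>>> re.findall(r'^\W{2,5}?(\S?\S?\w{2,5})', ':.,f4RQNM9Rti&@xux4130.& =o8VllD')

A non-greedy quantifier consumes as few characters as it can — just enough that the remainder of the pattern still matches from where it stops; whatever follows it matches normally.
`findall` collects group 1 from the one match (1 total).

[',f4RQNM']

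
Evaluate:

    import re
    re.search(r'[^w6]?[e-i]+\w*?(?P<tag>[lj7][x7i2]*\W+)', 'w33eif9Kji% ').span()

Pattern: optionally any character except [w6], then one or more of a character in [e-i], then zero or more of a word character (lazy); then one of [lj7], then zero or more of one of [x7i2], then one or more of a non-word character (captured as 'tag').
The match spans [2:12] → '3eif9Kji% '.

(2, 12)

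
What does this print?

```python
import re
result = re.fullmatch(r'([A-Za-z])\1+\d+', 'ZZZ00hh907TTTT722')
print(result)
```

`re.fullmatch` is like wrapping the pattern in `^…$` (in single-line mode).
Here the string isn't matched end-to-end, so the call returns None.

None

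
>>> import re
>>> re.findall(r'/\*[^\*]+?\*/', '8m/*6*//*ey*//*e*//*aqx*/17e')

['/*6*/', '/*ey*/', '/*e*/', '/*aqx*/']

Walking the string: at [2:7] → '/*6*/'; at [7:13] → '/*ey*/'; at [13:18] → '/*e*/'; at [18:25] → '/*aqx*/'.
Since nothing is captured, `findall` lists the 4 matched substrings directly.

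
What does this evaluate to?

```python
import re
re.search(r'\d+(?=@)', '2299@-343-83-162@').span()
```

Because the assertion is zero-width, the text it checks is not consumed and won't appear in the result.
`re.search` scans for the first position where the pattern succeeds.
The match spans [0:4] → '2299'.

(0, 4)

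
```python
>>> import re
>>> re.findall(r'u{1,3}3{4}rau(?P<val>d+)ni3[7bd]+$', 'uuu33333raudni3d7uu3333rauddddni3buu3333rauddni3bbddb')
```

['dd']

The pattern matches 1 to 3 of a literal 'u', then exactly 4 of the literal '3', then the literal 'rau'; then one or more of a literal 'd' (captured as 'val'); then the literal 'ni3', then one or more of one of [7bd]; then anchored at the end.
Scanning left to right: at [34:53] match 'uu3333rauddni3bbddb', group 1 = 'dd'.
Because there's exactly one group, `findall` drops the full match and keeps group 1 from the one hit.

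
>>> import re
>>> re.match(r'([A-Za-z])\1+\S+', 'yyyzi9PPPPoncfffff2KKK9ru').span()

`re.match` won't scan ahead — the pattern has to work from the very first character.
The match spans [0:25] → 'yyyzi9PPPPoncfffff2KKK9ru'.

(0, 25)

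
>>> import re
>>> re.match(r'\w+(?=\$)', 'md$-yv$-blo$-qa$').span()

(0, 2)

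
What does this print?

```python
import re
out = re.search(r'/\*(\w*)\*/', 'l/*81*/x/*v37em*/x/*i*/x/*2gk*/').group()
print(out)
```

`re.search` scans for the first position where the pattern succeeds.
The match spans [1:7] → '/*81*/'.
Captured: group 1 = '81'.

/*81*/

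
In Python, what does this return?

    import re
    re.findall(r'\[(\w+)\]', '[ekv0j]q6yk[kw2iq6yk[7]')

['ekv0j', '7']

Matches: at [0:7] match '[ekv0j]', group 1 = 'ekv0j'; at [20:23] match '[7]', group 1 = '7'.
With a single group, `findall` returns only what that group captured — 2 items.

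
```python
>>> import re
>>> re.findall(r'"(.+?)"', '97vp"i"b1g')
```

['i']

Walking the string: at [4:7] match '"i"', group 1 = 'i'.
With a single group, `findall` returns only what that group captured — 1 item.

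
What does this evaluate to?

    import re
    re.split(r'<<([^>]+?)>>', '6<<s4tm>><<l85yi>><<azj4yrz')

Matches to split on: at [1:9] → '<<s4tm>>'; at [9:18] → '<<l85yi>>'.
With a capturing group present, the delimiter's captured portion is kept in the result list.

['6', 's4tm', '', 'l85yi', '<<azj4yrz']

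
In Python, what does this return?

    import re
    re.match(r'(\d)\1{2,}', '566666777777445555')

None

With `match`, the pattern is implicitly anchored at the beginning.
Here position 0 doesn't satisfy it, so the call returns None.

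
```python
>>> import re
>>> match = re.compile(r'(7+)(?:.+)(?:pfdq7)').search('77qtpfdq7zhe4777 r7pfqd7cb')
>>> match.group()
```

The pattern matches one or more of a literal '7' (captured); then one or more of any character (non-capturing group); then the literal 'pfd', then the literal 'q7' (non-capturing group).
`re.search` scans for the first position where the pattern succeeds.
The match spans [0:9] → '77qtpfdq7'.
Captured: group 1 = '77'.

'77qtpfdq7'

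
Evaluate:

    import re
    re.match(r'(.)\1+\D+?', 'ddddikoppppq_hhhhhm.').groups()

('d',)

A backreference is literal: `\1` must see the identical characters the first group matched.
With `match`, the pattern is implicitly anchored at the beginning.
The match spans [0:5] → 'ddddi'.
Captured: group 1 = 'd'.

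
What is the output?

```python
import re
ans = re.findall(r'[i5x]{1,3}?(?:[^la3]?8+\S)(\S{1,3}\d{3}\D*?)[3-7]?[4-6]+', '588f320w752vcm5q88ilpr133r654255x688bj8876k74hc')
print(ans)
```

This matches 1 to 3 of one of [i5x] (lazy); then optionally any character except [la3], then one or more of the literal '8', then a non-whitespace character (non-capturing group); then 1 to 3 of a non-whitespace character, then exactly 3 of a digit, then zero or more of a non-digit (lazy) (captured); then optionally a character in [3-7], then one or more of a character in [4-6].
Because there's exactly one group, `findall` drops the full match and keeps group 1 from each hit.

['f320w', 'lpr133r', 'j8876k']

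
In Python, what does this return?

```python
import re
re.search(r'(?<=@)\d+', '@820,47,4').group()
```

Lookahead/lookbehind check context without consuming it, so the matched span excludes the asserted characters.
`re.search` scans for the first position where the pattern succeeds.
The match spans [1:4] → '820'.

'820'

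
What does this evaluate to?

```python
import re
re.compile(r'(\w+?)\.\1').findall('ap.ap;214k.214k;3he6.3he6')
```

['ap', '214k', '3he6']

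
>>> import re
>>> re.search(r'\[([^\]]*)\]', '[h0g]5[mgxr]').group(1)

`search` walks the string left to right and returns the first match it finds.
The match spans [0:5] → '[h0g]'.
Captured: group 1 = 'h0g'.

'h0g'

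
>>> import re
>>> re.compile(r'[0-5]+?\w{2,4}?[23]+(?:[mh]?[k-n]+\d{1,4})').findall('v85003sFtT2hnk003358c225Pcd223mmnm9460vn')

Pattern: one or more of a character in [0-5] (lazy), then 2 to 4 of a word character (lazy); then one or more of one of [23]; then optionally one of [mh], then one or more of a character in [k-n], then 1 to 4 of a digit (non-capturing group).
With no groups in the pattern, `findall` gives back each whole match — 2 here.

['5003sFtT2hnk0033', '225Pcd223mmnm9460']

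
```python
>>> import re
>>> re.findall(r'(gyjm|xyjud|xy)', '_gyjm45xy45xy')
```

['gyjm', 'xy', 'xy']

Walking the string: at [1:5] match 'gyjm', group 1 = 'gyjm'; at [7:9] match 'xy', group 1 = 'xy'; at [11:13] match 'xy', group 1 = 'xy'.
Because there's exactly one group, `findall` drops the full match and keeps group 1 from each hit.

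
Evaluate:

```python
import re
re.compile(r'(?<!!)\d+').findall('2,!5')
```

['2']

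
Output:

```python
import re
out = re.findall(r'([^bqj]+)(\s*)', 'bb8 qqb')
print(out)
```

[('8 ', '')]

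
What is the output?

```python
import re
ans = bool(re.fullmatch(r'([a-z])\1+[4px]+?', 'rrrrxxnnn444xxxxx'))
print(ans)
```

False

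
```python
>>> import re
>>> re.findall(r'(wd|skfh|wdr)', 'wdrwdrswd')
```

['wd', 'wd', 'wd']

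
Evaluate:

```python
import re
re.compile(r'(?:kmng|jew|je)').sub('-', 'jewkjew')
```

`|` is ordered: at each position the engine commits to the first alternative that works.
Matches: at [0:3] → 'jew'; at [4:7] → 'jew'.
`sub` substitutes '-' at each match site.

'-k-'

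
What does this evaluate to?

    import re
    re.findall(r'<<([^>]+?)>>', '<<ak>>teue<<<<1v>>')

['ak', '<<1v']

`findall` collects group 1 from each match (2 total).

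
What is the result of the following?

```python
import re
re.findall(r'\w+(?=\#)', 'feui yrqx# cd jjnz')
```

['yrqx']

The lookaround is zero-width — it requires the adjacent text to match without consuming it, so the asserted text isn't part of the match.
No capturing groups, so `findall` returns the 1 full match string.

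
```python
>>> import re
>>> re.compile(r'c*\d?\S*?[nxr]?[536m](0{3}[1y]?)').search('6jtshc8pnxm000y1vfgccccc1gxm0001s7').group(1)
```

The pattern matches zero or more of the literal 'c', then optionally a digit; then zero or more of a non-whitespace character (lazy), then optionally one of [nxr], then one of [536m]; then exactly 3 of a literal '0', then optionally one of [1y] (captured).
Unlike `match`, `search` isn't anchored — it looks for the pattern anywhere in the string.
The match spans [0:15] → '6jtshc8pnxm000y'.
Captured: group 1 = '000y'.

'000y'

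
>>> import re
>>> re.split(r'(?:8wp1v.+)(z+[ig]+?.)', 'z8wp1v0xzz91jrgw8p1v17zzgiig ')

Lazy quantifiers expand one character at a time until the remainder of the pattern can match.
With a capturing group present, the delimiter's captured portion is kept in the result list.

['z', 'zgi', 'ig ']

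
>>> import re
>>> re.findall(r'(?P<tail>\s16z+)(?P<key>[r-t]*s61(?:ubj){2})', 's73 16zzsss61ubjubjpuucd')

Pattern: whitespace, then the literal '16', then one or more of a literal 'z' (captured as 'tail'); then zero or more of a character in [r-t], then the literal 's61', then the literal 'ubj' repeated 2 times (captured as 'key').
Scanning left to right: at [3:19] match ' 16zzsss61ubjubj', groups = (' 16zz', 'sss61ubjubj').
Multiple groups make `findall` return tuples — one 2-tuple for the one match.

[(' 16zz', 'sss61ubjubj')]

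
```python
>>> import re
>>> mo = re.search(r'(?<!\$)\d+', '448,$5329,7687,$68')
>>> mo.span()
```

Because the assertion is negative and zero-width, positions next to the forbidden text are skipped.
`search` walks the string left to right and returns the first match it finds.
The match spans [0:3] → '448'.

(0, 3)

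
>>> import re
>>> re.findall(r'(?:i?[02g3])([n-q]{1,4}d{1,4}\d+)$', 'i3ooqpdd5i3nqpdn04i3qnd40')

['qnd40']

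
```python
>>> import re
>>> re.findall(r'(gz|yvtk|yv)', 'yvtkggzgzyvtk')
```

['yvtk', 'gz', 'gz', 'yvtk']

Alternation tries branches left to right and keeps the first one that lets the overall match succeed at that position.
`findall` collects group 1 from each match (4 total).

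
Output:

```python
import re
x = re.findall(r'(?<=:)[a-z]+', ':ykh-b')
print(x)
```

['ykh']

The positive lookaround only admits positions where the adjacent text matches; those characters stay outside the span.
Matches: at [1:4] → 'ykh'.
With no groups in the pattern, `findall` gives back each whole match — 1 here.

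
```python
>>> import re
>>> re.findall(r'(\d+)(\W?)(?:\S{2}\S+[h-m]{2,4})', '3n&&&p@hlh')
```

The pattern matches one or more of a digit (captured); then optionally a non-word character (captured); then exactly 2 of a non-whitespace character, then one or more of a non-whitespace character, then 2 to 4 of a character in [h-m] (non-capturing group).
2 groups means the one result is a tuple of 2 captured strings — 1 here.

[('3', '')]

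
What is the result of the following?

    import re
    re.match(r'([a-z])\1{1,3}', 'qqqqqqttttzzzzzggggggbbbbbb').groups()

('q',)

The match spans [0:4] → 'qqqq'.
Captured: group 1 = 'q'.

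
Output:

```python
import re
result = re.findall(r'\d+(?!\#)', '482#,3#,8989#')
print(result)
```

The negative lookaround is zero-width — it rules out positions where the adjacent text would match, without consuming anything.
With no groups in the pattern, `findall` gives back each whole match — 2 here.

['48', '898']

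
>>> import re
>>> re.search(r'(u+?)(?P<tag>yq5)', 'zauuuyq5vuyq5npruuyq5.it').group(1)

The match spans [2:8] → 'uuuyq5'.
Captured: group 1 = 'uuu', group 2 = 'yq5'.

'uuu'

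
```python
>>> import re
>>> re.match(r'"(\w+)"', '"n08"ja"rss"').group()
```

`re.match` won't scan ahead — the pattern has to work from the very first character.
The match spans [0:5] → '"n08"'.
Captured: group 1 = 'n08'.

'"n08"'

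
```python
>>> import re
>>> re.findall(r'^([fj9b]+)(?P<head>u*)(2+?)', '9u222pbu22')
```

[('9', 'u', '2')]

The pattern matches anchored at the start of the string; then one or more of one of [fj9b] (captured); then zero or more of a literal 'u' (captured as 'head'); then one or more of a literal '2' (lazy) (captured).
A non-greedy quantifier consumes as few characters as it can — just enough that the remainder of the pattern still matches from where it stops; whatever follows it matches normally.
Scanning left to right: at [0:3] match '9u2', groups = ('9', 'u', '2').
With 3 capturing groups, `findall` returns a 3-tuple per match.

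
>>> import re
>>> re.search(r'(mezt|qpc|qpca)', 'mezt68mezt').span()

(0, 4)

`re.search` tries every starting position until one works.
The match spans [0:4] → 'mezt'.
Captured: group 1 = 'mezt'.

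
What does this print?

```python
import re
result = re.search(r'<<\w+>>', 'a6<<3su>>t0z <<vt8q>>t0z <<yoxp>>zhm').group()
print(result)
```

Unlike `match`, `search` isn't anchored — it looks for the pattern anywhere in the string.
The match spans [2:9] → '<<3su>>'.

<<3su>>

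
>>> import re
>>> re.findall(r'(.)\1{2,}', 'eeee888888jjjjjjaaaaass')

['e', '8', 'j', 'a']

`\1` has to match the exact text group 1 already captured.
Walking the string: at [0:4] match 'eeee', group 1 = 'e'; at [4:10] match '888888', group 1 = '8'; at [10:16] match 'jjjjjj', group 1 = 'j'; at [16:21] match 'aaaaa', group 1 = 'a'.
One capturing group, so `findall` returns just the captured substring from each match — 4 in all.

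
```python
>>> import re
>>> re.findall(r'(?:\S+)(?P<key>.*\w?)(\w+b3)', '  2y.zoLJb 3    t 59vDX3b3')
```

The pattern matches one or more of a non-whitespace character (non-capturing group); then zero or more of any character, then optionally a word character (captured as 'key'); then one or more of a word character, then the literal 'b3' (captured).
Multiple groups make `findall` return tuples — one 2-tuple for the one match.

[(' 3    t 59vDX', '3b3')]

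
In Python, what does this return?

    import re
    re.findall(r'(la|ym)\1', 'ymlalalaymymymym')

['la', 'ym', 'ym']

The backreference `\1` re-matches whatever the first group consumed, character for character.
Walking the string: at [2:6] match 'lala', group 1 = 'la'; at [8:12] match 'ymym', group 1 = 'ym'; at [12:16] match 'ymym', group 1 = 'ym'.
With a single group, `findall` returns only what that group captured — 3 items.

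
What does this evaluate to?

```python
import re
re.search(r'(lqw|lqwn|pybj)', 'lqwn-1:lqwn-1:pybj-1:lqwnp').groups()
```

Alternation tries branches left to right and keeps the first one that lets the overall match succeed at that position.
`re.search` tries every starting position until one works.
The match spans [0:3] → 'lqw'.
Captured: group 1 = 'lqw'.

('lqw',)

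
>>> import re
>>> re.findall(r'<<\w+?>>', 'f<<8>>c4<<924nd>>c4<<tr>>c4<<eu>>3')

['<<8>>', '<<924nd>>', '<<tr>>', '<<eu>>']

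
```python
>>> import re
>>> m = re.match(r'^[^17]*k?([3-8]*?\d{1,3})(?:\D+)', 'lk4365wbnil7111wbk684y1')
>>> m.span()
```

(0, 18)

This matches anchored at the start of the string; then zero or more of any character except [17], then optionally a literal 'k'; then zero or more of a character in [3-8] (lazy), then 1 to 3 of a digit (captured); then one or more of a non-digit (non-capturing group).
`match` is anchored at position 0; if the pattern doesn't fit there, it returns None.
The match spans [0:18] → 'lk4365wbnil7111wbk'.
Captured: group 1 = '7111'.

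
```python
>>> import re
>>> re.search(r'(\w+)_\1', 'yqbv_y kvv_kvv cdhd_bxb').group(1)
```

The match spans [7:14] → 'kvv_kvv'.
Captured: group 1 = 'kvv'.

'kvv'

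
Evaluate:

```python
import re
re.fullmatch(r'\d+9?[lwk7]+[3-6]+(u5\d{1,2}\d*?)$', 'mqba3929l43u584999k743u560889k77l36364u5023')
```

Pattern: one or more of a digit, then optionally the literal '9', then one or more of one of [lwk7]; then one or more of a character in [3-6]; then the literal 'u5', then 1 to 2 of a digit, then zero or more of a digit (lazy) (captured); then anchored at the end.
`re.fullmatch` requires the pattern to consume the entire string.
Here the pattern can't cover the whole string, so the call returns None.

None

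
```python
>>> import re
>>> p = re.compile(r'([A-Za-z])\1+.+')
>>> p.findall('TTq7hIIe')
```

A backreference is literal: `\1` must see the identical characters the first group matched.
One capturing group, so `findall` returns just the captured substring from the one match — 1 in all.

['T']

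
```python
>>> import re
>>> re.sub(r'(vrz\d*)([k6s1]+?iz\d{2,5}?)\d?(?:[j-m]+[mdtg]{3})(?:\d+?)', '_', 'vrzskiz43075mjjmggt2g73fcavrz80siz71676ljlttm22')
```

'_g73fca_2'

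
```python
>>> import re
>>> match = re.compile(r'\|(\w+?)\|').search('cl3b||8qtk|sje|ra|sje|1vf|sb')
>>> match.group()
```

'|8qtk|'

`re.search` scans for the first position where the pattern succeeds.
The match spans [5:11] → '|8qtk|'.
Captured: group 1 = '8qtk'.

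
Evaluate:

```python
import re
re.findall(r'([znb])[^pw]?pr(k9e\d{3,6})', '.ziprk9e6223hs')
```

2 groups means the one result is a tuple of 2 captured strings — 1 here.

[('z', 'k9e6223')]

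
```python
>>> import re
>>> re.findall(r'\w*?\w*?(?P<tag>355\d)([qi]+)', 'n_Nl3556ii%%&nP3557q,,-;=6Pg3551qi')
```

[('3556', 'ii'), ('3557', 'q'), ('3551', 'qi')]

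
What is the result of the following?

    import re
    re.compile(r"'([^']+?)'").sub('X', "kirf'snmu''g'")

'kirfXX'

Matches: at [4:10] → "'snmu'"; at [10:13] → "'g'".
Each match is replaced by 'X'.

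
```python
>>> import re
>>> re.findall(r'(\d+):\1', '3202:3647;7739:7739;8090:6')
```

['7739']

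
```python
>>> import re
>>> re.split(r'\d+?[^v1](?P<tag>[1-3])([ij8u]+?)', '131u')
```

['', '1', 'u', '']

Pattern: one or more of a digit (lazy), then any character except [v1]; then a character in [1-3] (captured as 'tag'); then one or more of one of [ij8u] (lazy) (captured).
Matches to split on: at [0:4] → '131u'.
The group in the pattern means `split` returns the separators' captures alongside the pieces.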